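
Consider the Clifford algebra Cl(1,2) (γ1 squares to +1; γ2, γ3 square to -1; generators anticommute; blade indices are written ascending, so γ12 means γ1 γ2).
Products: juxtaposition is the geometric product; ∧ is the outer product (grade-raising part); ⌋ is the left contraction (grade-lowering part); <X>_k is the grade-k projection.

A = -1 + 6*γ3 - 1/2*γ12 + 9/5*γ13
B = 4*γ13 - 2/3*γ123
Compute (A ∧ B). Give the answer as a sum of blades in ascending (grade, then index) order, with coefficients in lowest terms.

step 1: -4*γ13 + 2/3*γ123
Answer: -4*γ13 + 2/3*γ123


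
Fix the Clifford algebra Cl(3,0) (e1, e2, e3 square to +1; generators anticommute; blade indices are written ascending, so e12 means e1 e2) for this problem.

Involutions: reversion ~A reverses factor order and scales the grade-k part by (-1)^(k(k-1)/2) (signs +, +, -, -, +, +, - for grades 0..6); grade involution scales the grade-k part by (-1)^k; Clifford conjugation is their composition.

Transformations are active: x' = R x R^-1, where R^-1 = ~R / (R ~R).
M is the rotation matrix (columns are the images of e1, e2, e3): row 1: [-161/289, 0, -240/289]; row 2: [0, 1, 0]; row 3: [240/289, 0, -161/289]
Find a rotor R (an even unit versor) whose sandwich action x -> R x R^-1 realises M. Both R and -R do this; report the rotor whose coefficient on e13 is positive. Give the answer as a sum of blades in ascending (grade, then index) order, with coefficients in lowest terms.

Method: write R = a + b12*e12 + b13*e13 + b23*e23 with a^2 + b12^2 + b13^2 + b23^2 = 1 (so R^-1 = ~R). Expanding the columns R e_j ~R gives tr M = 4a^2 - 1 and, from the antisymmetric part, M21 - M12 = -4a*b12, M13 - M31 = 4a*b13, M32 - M23 = -4a*b23.
Here tr M = -33/289, so a^2 = (1 + tr M)/4 = 64/289 and a = ±8/17. Taking a = 8/17: M21 - M12 = 0, M13 - M31 = -480/289, M32 - M23 = 0, giving b12 = 0, b13 = -15/17, b23 = 0, i.e. R = 8/17 - 15/17*e13.
Its e13 coefficient is negative, so report the other preimage -R.
Answer: -8/17 + 15/17*e13. Sheet selection: the two-to-one cover makes ±R indistinguishable at the matrix level (trace -33/289), so uniqueness comes from the required sign on e13.


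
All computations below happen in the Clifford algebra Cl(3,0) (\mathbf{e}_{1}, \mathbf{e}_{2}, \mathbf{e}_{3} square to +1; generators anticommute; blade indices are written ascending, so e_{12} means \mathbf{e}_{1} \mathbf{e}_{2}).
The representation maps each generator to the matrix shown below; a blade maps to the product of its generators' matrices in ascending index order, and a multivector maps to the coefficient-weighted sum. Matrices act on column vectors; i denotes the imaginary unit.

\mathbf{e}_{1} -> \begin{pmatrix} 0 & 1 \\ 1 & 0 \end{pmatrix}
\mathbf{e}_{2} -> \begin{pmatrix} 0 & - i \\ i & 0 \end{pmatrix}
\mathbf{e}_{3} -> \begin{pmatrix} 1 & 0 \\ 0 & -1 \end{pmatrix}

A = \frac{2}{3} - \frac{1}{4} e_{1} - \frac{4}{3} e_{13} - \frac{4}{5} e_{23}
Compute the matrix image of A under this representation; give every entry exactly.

Bivector images (products of the table entries): rho(e_{13}) = rho(\mathbf{e}_{1})rho(\mathbf{e}_{3}) = \begin{pmatrix} 0 & -1 \\ 1 & 0 \end{pmatrix}; rho(e_{23}) = rho(\mathbf{e}_{2})rho(\mathbf{e}_{3}) = \begin{pmatrix} 0 & i \\ i & 0 \end{pmatrix}.
M = (\frac{2}{3})*1 + (-\frac{1}{4})*rho(e_{1}) + (-\frac{4}{3})*rho(e_{13}) + (-\frac{4}{5})*rho(e_{23}), summed entrywise (1 is the identity matrix):
Answer: \begin{pmatrix} \frac{2}{3} & \frac{13}{12} - \frac{4 i}{5} \\ - \frac{19}{12} - \frac{4 i}{5} & \frac{2}{3} \end{pmatrix}


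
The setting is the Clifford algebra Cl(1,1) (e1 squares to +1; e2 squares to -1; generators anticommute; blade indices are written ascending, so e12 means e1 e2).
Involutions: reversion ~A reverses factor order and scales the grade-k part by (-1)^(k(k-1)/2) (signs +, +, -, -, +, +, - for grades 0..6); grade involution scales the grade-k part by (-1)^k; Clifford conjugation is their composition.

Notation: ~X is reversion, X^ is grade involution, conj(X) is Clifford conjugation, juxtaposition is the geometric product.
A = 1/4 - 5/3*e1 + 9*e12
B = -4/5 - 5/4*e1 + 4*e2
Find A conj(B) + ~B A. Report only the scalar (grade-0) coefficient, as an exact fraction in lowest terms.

first term: -137/60 + 1807/48*e1 - 49/4*e2 - 8/15*e12
second term: 113/60 + 1777/48*e1 - 41/4*e2 - 8/15*e12
Answer: -2/5


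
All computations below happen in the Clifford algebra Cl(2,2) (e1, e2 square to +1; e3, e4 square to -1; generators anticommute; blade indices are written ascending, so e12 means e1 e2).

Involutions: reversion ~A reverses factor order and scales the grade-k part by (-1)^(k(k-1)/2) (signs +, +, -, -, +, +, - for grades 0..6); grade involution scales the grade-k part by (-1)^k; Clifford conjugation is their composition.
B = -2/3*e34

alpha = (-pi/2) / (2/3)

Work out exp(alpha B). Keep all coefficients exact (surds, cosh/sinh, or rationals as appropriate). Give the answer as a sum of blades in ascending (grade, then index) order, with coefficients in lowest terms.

B^2 = (-2/3)^2*(e34)^2 = 4/9*(-1) = -4/9 (a basis 2-blade squares to minus the product of its generators' squares).
B^2 = -4/9 — since the square is negative, the closed form is circular: l = 2/3, alpha*l = -pi/2, so exp(alpha B) = cos(-pi/2) + (sin(-pi/2)/(2/3))*B = 0 + (-3/2)*B.
Answer: e34


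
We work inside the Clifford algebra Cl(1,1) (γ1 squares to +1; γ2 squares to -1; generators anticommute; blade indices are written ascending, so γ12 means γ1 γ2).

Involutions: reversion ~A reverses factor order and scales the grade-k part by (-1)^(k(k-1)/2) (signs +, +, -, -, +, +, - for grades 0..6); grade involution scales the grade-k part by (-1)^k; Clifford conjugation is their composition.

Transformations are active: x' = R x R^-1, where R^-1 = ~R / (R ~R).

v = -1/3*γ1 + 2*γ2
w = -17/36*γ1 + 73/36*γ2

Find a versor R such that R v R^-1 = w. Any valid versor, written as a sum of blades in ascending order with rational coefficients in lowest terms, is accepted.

Construction: equal norms (both -35/9) license R = v + w = -29/36*γ1 + 145/36*γ2 — nothing changes along that direction, while (v - w)/2 changes sign, so v maps onto w.
Answer: -29/36*γ1 + 145/36*γ2


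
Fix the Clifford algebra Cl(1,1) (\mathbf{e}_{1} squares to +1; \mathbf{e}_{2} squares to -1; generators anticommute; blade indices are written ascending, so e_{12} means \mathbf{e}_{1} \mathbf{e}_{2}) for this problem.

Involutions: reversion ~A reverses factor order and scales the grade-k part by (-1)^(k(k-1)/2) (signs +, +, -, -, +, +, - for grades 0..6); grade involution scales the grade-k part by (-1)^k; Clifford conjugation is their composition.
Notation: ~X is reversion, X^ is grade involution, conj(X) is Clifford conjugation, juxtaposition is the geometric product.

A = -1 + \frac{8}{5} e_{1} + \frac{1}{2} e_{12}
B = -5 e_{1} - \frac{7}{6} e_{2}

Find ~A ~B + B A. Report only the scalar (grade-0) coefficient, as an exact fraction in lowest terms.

first term: -8 + \frac{53}{12} e_{1} - \frac{4}{3} e_{2} - \frac{28}{15} e_{12}
second term: -8 + \frac{53}{12} e_{1} - \frac{4}{3} e_{2} + \frac{28}{15} e_{12}
Answer: -16


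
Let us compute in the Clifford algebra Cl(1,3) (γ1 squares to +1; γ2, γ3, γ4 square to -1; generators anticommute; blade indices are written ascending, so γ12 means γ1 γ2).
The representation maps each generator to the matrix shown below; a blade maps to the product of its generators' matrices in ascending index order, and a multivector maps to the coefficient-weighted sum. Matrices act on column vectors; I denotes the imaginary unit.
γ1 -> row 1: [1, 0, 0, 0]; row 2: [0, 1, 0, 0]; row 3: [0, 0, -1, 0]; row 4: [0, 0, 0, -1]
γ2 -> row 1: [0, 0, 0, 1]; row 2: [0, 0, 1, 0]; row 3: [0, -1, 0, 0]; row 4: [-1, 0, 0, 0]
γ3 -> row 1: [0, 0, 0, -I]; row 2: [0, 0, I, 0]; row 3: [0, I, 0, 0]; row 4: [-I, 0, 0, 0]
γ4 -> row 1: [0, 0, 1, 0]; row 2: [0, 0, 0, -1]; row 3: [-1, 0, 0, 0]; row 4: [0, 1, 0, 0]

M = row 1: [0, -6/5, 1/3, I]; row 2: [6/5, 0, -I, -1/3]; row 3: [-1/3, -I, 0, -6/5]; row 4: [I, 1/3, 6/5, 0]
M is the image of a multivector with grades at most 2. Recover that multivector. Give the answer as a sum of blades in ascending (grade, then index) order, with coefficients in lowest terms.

Method: the blade images are trace-orthogonal — tr(rho(e_A) rho(e_B)^-1) = 4 if A = B and 0 otherwise — and rho(e_A)^-1 = (e_A)^2 * rho(e_A) with (e_A)^2 = +1 or -1, so the coefficient of e_A in the preimage is (e_A)^2 * tr(M rho(e_A))/4.
Nonzero projections over blades of grade <= 2: γ3: (γ3)^2 = -1, tr(M rho(γ3)) = 4, coefficient -1; γ4: (γ4)^2 = -1, tr(M rho(γ4)) = -4/3, coefficient 1/3; γ24: (γ24)^2 = -1, tr(M rho(γ24)) = 24/5, coefficient -6/5. Every other blade of grade <= 2 projects to 0.
Answer: -γ3 + 1/3*γ4 - 6/5*γ24


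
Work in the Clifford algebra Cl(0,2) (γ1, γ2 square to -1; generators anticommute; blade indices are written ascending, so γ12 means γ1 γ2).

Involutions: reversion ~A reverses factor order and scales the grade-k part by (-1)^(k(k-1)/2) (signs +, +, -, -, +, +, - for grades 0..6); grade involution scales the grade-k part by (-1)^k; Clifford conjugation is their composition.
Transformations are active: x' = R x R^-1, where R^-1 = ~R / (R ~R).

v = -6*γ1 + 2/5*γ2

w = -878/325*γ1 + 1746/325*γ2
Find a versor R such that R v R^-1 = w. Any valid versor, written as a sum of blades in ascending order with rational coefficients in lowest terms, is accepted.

Since q(v) = q(w) = -904/25, the sum R = v + w = -2828/325*γ1 + 1876/325*γ2 does the job whenever invertible.
Answer: -2828/325*γ1 + 1876/325*γ2


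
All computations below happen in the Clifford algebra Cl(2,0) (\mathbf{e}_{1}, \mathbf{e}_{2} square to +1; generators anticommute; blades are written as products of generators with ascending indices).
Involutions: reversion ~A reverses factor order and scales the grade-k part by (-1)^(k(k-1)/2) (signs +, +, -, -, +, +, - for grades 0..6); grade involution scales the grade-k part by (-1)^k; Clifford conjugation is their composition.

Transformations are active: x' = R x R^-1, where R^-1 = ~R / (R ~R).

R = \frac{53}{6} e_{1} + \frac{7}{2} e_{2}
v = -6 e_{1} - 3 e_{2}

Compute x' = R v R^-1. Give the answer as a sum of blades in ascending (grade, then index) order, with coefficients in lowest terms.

~R = \frac{53}{6} e_{1} + \frac{7}{2} e_{2}, and R ~R = \frac{1625}{18}, so R^-1 = ~R / (\frac{1625}{18}).
R v = -\frac{127}{2} - \frac{11}{2} e_{1} e_{2}
Answer: -\frac{10443}{1625} e_{1} - \frac{3126}{1625} e_{2}


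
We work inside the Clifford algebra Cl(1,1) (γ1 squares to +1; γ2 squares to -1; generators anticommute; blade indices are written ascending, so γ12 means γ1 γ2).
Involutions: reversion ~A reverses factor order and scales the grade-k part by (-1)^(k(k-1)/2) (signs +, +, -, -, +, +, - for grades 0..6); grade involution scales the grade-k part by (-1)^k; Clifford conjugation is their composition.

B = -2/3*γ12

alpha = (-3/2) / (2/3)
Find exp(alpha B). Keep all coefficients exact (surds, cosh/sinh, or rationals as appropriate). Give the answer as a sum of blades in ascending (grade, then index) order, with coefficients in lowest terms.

B^2 = (-2/3)^2*(γ12)^2 = 4/9*(+1) = 4/9 (a basis 2-blade squares to minus the product of its generators' squares).
B^2 = 4/9 — the series telescopes hyperbolically here: l = 2/3, alpha*l = -3/2, so exp(alpha B) = cosh(-3/2) + (sinh(-3/2)/(2/3))*B = cosh(3/2) + (-3*sinh(3/2)/2)*B.
Answer: cosh(3/2) + sinh(3/2)*γ12


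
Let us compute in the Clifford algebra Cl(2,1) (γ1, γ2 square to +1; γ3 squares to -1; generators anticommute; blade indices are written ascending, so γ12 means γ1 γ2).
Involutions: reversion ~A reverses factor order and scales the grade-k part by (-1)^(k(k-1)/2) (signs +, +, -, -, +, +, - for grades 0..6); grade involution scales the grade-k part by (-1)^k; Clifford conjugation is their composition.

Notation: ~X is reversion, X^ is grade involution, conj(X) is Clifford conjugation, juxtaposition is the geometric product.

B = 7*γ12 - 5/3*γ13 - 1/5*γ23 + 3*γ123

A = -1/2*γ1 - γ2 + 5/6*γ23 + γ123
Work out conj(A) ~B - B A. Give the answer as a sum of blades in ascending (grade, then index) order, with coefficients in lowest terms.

first term: -19/6 + 97/10*γ1 - 31/6*γ2 + 241/30*γ3 + 25/18*γ12 - 17/6*γ13 - 3/2*γ23 - 47/30*γ123
second term: 17/6 - 47/10*γ1 + 31/6*γ2 - 241/30*γ3 - 25/18*γ12 + 53/6*γ13 - 3/2*γ23 - 47/30*γ123
Answer: -6 + 72/5*γ1 - 31/3*γ2 + 241/15*γ3 + 25/9*γ12 - 35/3*γ13


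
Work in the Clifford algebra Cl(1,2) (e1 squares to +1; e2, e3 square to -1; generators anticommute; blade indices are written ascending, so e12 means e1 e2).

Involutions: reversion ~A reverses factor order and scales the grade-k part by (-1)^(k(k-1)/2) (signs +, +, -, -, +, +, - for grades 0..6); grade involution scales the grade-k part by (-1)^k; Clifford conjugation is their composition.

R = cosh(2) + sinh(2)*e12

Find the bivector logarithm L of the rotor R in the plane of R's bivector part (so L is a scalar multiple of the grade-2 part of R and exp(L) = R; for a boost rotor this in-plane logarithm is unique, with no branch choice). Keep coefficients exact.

The scalar part of R is cosh(2), so cosh pins the rapidity up to sign — the sign comes from the bivector part; dividing that part by sinh of the rapidity yields the plane, and the in-plane L = rapidity * plane is unique because the two sign choices cancel.
Concretely: cosh(rapidity) = cosh(2) gives rapidity = ±2, and since rapidity/sinh(rapidity) is even the sign is immaterial: L = (rapidity/sinh(rapidity)) * <R>_2 = (2/sinh(2)) * <R>_2.
Answer: 2*e12


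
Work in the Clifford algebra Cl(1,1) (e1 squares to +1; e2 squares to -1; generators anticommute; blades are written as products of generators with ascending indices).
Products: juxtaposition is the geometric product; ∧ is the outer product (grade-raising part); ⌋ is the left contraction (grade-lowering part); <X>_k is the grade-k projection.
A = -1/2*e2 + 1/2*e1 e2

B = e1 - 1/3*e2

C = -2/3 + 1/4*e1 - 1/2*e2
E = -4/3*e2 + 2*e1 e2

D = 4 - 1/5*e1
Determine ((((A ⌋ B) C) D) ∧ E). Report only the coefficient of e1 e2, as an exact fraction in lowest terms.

step 1: -1/6
step 2: 1/9 - 1/24*e1 + 1/12*e2
step 3: 163/360 - 17/90*e1 + 1/3*e2 + 1/60*e1 e2
step 4: -163/270*e2 + 125/108*e1 e2
Answer: 125/108


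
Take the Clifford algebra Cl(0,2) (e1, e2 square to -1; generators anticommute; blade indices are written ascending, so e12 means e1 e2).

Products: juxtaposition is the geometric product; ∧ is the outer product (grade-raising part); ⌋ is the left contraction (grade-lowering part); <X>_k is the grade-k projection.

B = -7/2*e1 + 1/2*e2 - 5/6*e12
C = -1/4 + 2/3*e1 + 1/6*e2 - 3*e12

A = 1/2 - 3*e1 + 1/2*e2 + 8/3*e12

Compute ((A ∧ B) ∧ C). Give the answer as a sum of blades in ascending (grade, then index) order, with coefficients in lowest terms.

step 1: -7/4*e1 + 1/4*e2 - 1/6*e12
step 2: 7/16*e1 - 1/16*e2 - 5/12*e12
Answer: 7/16*e1 - 1/16*e2 - 5/12*e12


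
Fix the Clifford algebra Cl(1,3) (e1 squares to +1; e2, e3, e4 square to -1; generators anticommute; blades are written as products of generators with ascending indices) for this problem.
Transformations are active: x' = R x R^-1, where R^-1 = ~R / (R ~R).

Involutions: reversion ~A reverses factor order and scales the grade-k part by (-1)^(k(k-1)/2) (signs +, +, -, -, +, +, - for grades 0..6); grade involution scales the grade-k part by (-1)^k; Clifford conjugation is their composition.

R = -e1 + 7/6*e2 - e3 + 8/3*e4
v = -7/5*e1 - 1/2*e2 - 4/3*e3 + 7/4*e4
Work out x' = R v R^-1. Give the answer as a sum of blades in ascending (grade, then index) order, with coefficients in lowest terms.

~R = -e1 + 7/6*e2 - e3 + 8/3*e4, and R ~R = -305/36, so R^-1 = ~R / (-305/36).
R v = -241/60 + 32/15*e1 e2 - 1/15*e1 e3 + 119/60*e1 e4 - 37/18*e2 e3 + 27/8*e2 e4 + 65/36*e3 e4
Answer: 689/1525*e1 + 4899/3050*e2 + 1762/4575*e3 + 4749/6100*e4


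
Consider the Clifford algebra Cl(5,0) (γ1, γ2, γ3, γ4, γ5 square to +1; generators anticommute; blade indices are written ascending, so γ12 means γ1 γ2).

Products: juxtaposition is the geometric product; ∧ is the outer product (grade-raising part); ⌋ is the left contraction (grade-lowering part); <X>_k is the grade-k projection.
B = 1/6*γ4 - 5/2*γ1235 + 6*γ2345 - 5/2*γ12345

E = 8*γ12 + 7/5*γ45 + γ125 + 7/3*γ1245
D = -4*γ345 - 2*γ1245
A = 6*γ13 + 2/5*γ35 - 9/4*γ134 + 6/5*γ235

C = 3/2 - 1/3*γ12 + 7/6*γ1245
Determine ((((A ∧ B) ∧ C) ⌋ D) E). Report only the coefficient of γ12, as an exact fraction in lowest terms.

step 1: γ134 - 1/15*γ345 - 1/5*γ2345
step 2: 3/2*γ134 - 1/10*γ345 - 3/10*γ2345 + 1/45*γ12345
step 3: -2/5
step 4: -16/5*γ12 - 14/25*γ45 - 2/5*γ125 - 14/15*γ1245
Answer: -16/5


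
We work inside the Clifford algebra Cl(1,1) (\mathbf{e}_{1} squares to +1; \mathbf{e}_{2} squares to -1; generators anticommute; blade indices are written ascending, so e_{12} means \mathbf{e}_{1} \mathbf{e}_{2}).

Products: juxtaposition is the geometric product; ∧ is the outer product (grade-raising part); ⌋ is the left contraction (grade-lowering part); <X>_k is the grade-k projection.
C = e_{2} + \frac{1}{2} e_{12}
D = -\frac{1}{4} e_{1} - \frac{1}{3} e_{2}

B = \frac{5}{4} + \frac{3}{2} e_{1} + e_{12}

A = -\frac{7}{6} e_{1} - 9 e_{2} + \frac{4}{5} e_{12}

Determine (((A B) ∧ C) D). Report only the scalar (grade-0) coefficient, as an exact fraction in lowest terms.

step 1: -\frac{19}{20} - \frac{251}{24} e_{1} - \frac{817}{60} e_{2} + \frac{29}{2} e_{12}
step 2: -\frac{19}{20} e_{2} - \frac{164}{15} e_{12}
step 3: -\frac{19}{60} - \frac{164}{45} e_{1} - \frac{41}{15} e_{2} - \frac{19}{80} e_{12}
Answer: -\frac{19}{60}


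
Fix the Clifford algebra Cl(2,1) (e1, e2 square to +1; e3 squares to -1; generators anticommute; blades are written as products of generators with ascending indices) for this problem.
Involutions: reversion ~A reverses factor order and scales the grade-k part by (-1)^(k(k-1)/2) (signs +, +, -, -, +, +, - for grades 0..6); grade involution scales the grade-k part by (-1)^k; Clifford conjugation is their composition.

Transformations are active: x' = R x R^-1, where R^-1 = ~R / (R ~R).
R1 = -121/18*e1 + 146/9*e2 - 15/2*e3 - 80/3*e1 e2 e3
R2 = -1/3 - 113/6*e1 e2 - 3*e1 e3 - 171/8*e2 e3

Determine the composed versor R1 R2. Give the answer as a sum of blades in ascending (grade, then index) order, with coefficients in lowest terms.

Distribute over the terms of R1 (each basis-blade product reordered to ascending indices, repeated generators contracted through their squares):
(-121/18*e1) R2 = 121/54*e1 + 13673/108*e2 + 121/6*e3 + 2299/16*e1 e2 e3
(146/9*e2) R2 = 8249/27*e1 - 146/27*e2 - 1387/4*e3 + 146/3*e1 e2 e3
(-15/2*e3) R2 = 45/2*e1 + 2565/16*e2 + 5/2*e3 + 565/4*e1 e2 e3
(-80/3*e1 e2 e3) R2 = 570*e1 - 80*e2 - 4520/9*e3 + 80/9*e1 e2 e3
Summing the partial products and collecting blades:
Answer: 24307/27*e1 + 29017/144*e2 - 29747/36*e3 + 49319/144*e1 e2 e3


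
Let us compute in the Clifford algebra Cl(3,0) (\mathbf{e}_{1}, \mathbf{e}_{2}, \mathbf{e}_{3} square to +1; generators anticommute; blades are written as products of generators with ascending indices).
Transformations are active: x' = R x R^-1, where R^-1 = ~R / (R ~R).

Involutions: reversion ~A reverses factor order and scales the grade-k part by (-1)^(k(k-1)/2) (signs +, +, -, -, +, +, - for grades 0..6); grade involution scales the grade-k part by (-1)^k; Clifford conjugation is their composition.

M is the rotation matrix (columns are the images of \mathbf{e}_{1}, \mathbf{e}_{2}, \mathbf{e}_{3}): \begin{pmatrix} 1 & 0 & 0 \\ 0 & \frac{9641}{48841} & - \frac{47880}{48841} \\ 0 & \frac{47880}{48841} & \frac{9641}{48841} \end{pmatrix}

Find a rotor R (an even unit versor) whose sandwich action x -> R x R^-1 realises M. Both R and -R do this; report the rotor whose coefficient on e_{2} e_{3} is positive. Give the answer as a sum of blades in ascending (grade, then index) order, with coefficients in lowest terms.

Method: write R = a + b12*e_{1} e_{2} + b13*e_{1} e_{3} + b23*e_{2} e_{3} with a^2 + b12^2 + b13^2 + b23^2 = 1 (so R^-1 = ~R). Expanding the columns R e_j ~R gives tr M = 4a^2 - 1 and, from the antisymmetric part, M21 - M12 = -4a*b12, M13 - M31 = 4a*b13, M32 - M23 = -4a*b23.
Here tr M = \frac{68123}{48841}, so a^2 = (1 + tr M)/4 = \frac{29241}{48841} and a = ±\frac{171}{221}. Taking a = \frac{171}{221}: M21 - M12 = 0, M13 - M31 = 0, M32 - M23 = \frac{95760}{48841}, giving b12 = 0, b13 = 0, b23 = -\frac{140}{221}, i.e. R = \frac{171}{221} - \frac{140}{221} e_{2} e_{3}.
Its e_{2} e_{3} coefficient is negative, so report the other preimage -R.
Answer: -\frac{171}{221} + \frac{140}{221} e_{2} e_{3}. Sheet selection: the two-to-one cover makes ±R indistinguishable at the matrix level (trace \frac{68123}{48841}), so uniqueness comes from the required sign on e_{2} e_{3}.


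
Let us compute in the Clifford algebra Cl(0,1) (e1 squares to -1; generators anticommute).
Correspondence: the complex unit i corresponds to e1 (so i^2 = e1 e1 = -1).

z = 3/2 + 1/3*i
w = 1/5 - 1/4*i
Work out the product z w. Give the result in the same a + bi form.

In blades: z = 3/2 + 1/3*e1, w = 1/5 - 1/4*e1.
Distribute z over w term by term (generator squares from the signature, products reordered to ascending indices): (3/2)*w = 3/10 - 3/8*e1; (1/3*e1)*w = 1/12 + 1/15*e1.
Sum: 23/60 - 37/120*e1; translating back through the correspondence:
Answer: 23/60 - 37/120*i


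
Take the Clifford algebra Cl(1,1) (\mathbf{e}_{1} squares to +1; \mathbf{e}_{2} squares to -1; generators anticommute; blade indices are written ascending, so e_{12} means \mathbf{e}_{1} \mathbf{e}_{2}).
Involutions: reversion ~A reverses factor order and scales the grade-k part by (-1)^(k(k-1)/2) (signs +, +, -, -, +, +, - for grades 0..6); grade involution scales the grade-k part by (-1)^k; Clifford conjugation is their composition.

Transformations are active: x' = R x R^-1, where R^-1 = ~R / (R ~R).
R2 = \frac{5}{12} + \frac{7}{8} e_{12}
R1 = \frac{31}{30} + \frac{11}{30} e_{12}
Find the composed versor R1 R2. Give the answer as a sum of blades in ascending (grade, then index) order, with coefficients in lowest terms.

Distribute over the terms of R1 (each basis-blade product reordered to ascending indices, repeated generators contracted through their squares):
(\frac{31}{30}) R2 = \frac{31}{72} + \frac{217}{240} e_{12}
(\frac{11}{30} e_{12}) R2 = \frac{77}{240} + \frac{11}{72} e_{12}
Summing the partial products and collecting blades:
Answer: \frac{541}{720} + \frac{761}{720} e_{12}


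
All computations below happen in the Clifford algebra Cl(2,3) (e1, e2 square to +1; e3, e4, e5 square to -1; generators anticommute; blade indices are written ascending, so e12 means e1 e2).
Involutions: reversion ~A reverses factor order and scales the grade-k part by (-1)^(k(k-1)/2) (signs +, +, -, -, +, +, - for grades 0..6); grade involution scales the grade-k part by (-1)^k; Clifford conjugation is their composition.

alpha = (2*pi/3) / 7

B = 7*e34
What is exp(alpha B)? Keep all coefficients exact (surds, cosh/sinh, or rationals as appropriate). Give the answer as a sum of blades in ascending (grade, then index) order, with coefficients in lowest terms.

B^2 = (7)^2*(e34)^2 = 49*(-1) = -49 (a basis 2-blade squares to minus the product of its generators' squares).
B^2 = -49 — a negative square means the series sums to a rotation: l = 7, alpha*l = 2*pi/3, so exp(alpha B) = cos(2*pi/3) + (sin(2*pi/3)/7)*B = -1/2 + (sqrt(3)/14)*B.
Answer: -1/2 + sqrt(3)/2*e34


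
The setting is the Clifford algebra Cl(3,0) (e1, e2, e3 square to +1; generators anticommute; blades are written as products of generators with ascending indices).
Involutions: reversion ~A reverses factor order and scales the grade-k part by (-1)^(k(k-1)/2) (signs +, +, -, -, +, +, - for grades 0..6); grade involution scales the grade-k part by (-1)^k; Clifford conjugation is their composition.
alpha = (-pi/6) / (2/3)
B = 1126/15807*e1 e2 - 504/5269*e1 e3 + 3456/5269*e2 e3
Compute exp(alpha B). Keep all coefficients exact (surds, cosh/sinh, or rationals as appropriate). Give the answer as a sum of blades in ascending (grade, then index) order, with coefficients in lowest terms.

B^2 term by term: the squares give (1126/15807)^2*(e1 e2)^2 + (-504/5269)^2*(e1 e3)^2 + (3456/5269)^2*(e2 e3)^2 = 1267876/249861249*(-1) + 254016/27762361*(-1) + 11943936/27762361*(-1) = -4/9 (each basis 2-blade squares to minus the product of its generators' squares); cross terms between blades sharing an index anticommute and cancel. So B^2 = -4/9.
B^2 = -4/9 — the series telescopes trigonometrically here: l = 2/3, alpha*l = -pi/6, so exp(alpha B) = cos(-pi/6) + (sin(-pi/6)/(2/3))*B = sqrt(3)/2 + (-3/4)*B.
Answer: sqrt(3)/2 - 563/10538*e1 e2 + 378/5269*e1 e3 - 2592/5269*e2 e3


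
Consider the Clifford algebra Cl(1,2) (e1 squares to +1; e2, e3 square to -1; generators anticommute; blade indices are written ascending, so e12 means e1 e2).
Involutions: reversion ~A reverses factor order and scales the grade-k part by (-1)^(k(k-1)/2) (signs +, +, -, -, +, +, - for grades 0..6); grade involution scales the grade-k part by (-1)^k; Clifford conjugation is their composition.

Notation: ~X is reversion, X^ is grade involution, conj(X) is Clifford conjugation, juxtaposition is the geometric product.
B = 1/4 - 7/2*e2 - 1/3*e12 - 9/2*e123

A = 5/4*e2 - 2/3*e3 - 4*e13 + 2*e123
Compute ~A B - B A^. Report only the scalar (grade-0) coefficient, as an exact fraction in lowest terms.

first term: -37/8 - 5/12*e1 + 293/16*e2 + 1/2*e3 - 3*e12 + 19/8*e13 - 11/3*e23 + 247/18*e123
second term: -107/8 - 5/12*e1 - 293/16*e2 + 5/6*e3 + 3*e12 + 93/8*e13 - 11/3*e23 - 265/18*e123
Answer: 35/4


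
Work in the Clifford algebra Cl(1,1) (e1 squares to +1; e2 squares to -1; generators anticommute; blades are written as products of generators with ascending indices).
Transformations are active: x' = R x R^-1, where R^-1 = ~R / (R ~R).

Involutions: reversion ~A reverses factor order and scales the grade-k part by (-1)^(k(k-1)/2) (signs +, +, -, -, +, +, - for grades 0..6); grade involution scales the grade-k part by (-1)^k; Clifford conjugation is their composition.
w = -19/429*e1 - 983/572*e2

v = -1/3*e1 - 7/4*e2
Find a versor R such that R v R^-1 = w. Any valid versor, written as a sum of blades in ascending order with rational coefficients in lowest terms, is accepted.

Take R = v + w = -54/143*e1 - 496/143*e2. Because q(v) = q(w) = -425/144, conjugation by R sends v exactly to w.
Answer: -54/143*e1 - 496/143*e2


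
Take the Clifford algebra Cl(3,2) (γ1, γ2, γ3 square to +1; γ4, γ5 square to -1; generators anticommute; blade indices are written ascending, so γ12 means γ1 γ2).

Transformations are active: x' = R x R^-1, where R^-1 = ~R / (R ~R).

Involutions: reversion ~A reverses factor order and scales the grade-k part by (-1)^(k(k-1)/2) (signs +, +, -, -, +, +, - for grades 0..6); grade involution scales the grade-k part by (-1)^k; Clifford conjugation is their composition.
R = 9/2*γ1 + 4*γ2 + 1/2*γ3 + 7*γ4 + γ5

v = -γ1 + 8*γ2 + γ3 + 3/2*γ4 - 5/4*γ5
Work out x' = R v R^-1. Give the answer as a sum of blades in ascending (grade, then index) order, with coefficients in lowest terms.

~R = 9/2*γ1 + 4*γ2 + 1/2*γ3 + 7*γ4 + γ5, and R ~R = -27/2, so R^-1 = ~R / (-27/2).
R v = 75/4 + 40*γ12 + 5*γ13 + 55/4*γ14 - 37/8*γ15 - 50*γ24 - 13*γ25 - 25/4*γ34 - 13/8*γ35 - 41/4*γ45
Answer: -23/2*γ1 - 172/9*γ2 - 43/18*γ3 - 377/18*γ4 - 55/36*γ5


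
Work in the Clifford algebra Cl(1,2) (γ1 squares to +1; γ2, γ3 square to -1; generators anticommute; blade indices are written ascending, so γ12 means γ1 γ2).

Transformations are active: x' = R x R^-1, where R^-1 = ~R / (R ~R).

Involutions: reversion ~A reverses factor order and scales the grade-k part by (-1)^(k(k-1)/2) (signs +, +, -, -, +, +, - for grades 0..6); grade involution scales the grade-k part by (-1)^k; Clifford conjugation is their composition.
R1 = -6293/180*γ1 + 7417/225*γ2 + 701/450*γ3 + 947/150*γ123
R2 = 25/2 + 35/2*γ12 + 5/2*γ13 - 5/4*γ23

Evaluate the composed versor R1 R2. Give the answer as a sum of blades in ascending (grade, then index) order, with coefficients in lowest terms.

Distribute over the terms of R1 (each basis-blade product reordered to ascending indices, repeated generators contracted through their squares):
(-6293/180*γ1) R2 = -31465/72*γ1 - 44051/72*γ2 - 6293/72*γ3 + 6293/144*γ123
(7417/225*γ2) R2 = 51919/90*γ1 + 7417/18*γ2 + 7417/180*γ3 - 7417/90*γ123
(701/450*γ3) R2 = 701/180*γ1 - 701/360*γ2 + 701/36*γ3 + 4907/180*γ123
(947/150*γ123) R2 = 947/120*γ1 - 947/60*γ2 + 6629/60*γ3 + 947/12*γ123
Summing the partial products and collecting blades:
Answer: 3033/20*γ1 - 39149/180*γ2 + 10051/120*γ3 + 48577/720*γ123


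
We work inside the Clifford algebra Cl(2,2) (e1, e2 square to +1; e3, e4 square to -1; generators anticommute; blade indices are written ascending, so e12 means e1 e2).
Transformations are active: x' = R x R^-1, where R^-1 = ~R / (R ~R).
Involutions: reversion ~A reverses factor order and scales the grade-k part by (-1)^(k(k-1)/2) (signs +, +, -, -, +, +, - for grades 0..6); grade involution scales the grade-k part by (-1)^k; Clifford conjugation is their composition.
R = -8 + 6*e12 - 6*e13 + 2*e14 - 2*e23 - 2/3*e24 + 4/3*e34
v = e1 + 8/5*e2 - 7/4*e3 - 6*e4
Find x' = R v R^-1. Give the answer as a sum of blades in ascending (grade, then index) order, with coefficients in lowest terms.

~R = -8 - 6*e12 + 6*e13 - 2*e14 + 2*e23 + 2/3*e24 - 4/3*e34, and R ~R = 172/3, so R^-1 = ~R / (172/3).
R v = 31/10*e1 - 263/10*e2 + 156/5*e3 + 671/15*e4 - 29/10*e123 - 598/15*e124 + 245/6*e134 + 389/30*e234
Answer: -471/430*e1 + 5377/1290*e2 - 301/60*e3 - 1156/215*e4


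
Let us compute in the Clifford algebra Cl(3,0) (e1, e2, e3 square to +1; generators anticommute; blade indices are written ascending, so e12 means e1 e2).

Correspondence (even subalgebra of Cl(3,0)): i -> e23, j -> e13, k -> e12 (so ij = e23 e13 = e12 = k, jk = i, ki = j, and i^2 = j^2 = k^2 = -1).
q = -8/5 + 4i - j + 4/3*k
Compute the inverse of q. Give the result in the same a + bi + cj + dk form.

In blades: q = -8/5 + 4/3*e12 - e13 + 4*e23.
With qbar = -8/5 - 4/3*e12 + e13 - 4*e23 (scalar fixed, mapped units negated), q qbar = 4801/225 (the sum of squared coefficients), so q^-1 = qbar / (4801/225) = -360/4801 - 300/4801*e12 + 225/4801*e13 - 900/4801*e23; translating back:
Answer: -360/4801 - 900/4801*i + 225/4801*j - 300/4801*k


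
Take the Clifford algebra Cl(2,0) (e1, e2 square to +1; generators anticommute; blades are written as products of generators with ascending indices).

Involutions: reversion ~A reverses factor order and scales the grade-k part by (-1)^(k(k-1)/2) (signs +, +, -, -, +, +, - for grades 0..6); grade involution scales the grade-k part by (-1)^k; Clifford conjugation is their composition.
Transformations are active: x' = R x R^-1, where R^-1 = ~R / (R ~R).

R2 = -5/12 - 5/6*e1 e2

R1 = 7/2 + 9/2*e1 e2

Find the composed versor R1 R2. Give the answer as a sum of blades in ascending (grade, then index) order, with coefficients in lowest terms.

Distribute over the terms of R1 (each basis-blade product reordered to ascending indices, repeated generators contracted through their squares):
(7/2) R2 = -35/24 - 35/12*e1 e2
(9/2*e1 e2) R2 = 15/4 - 15/8*e1 e2
Summing the partial products and collecting blades:
Answer: 55/24 - 115/24*e1 e2


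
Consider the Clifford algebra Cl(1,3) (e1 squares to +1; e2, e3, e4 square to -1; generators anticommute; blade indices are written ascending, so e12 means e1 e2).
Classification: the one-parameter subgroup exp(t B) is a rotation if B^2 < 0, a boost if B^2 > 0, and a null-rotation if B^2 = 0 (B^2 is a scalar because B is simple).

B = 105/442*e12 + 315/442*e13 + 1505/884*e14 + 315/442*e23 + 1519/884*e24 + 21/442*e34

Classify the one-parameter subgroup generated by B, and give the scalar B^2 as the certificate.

B^2 term by term: the squares give (105/442)^2*(e12)^2 + (315/442)^2*(e13)^2 + (1505/884)^2*(e14)^2 + (315/442)^2*(e23)^2 + (1519/884)^2*(e24)^2 + (21/442)^2*(e34)^2 = 11025/195364*(+1) + 99225/195364*(+1) + 2265025/781456*(+1) + 99225/195364*(-1) + 2307361/781456*(-1) + 441/195364*(-1) = 0 (each basis 2-blade squares to minus the product of its generators' squares); cross terms between blades sharing an index anticommute and cancel; the commuting (index-disjoint) pairs give grade-4 terms 2*c*c'*(blade product), which cancel blade by blade — e1234: 2205/97682 - 478485/195364 + 474075/195364 = 0 — confirming B is simple. So B^2 = 0.
Answer: null-rotation, certificate B^2 = 0. The class reads off the invariant scalar 0 directly.


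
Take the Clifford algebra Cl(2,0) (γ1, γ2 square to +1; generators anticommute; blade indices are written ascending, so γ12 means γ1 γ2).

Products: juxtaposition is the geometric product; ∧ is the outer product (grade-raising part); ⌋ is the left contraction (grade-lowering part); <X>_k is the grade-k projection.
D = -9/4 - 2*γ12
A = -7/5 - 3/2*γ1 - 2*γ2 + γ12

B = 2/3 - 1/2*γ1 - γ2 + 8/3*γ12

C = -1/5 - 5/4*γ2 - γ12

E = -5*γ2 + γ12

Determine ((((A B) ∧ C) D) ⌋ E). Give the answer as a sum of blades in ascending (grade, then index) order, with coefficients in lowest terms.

step 1: -17/20 + 121/30*γ1 - 103/30*γ2 - 77/30*γ12
step 2: 17/100 - 121/150*γ1 + 2099/1200*γ2 - 2207/600*γ12
step 3: -9287/1200 + 797/150*γ1 - 11147/4800*γ2 + 6349/800*γ12
step 4: 17641/4800 + 11147/4800*γ1 + 52811/1200*γ2 - 9287/1200*γ12
Answer: 17641/4800 + 11147/4800*γ1 + 52811/1200*γ2 - 9287/1200*γ12


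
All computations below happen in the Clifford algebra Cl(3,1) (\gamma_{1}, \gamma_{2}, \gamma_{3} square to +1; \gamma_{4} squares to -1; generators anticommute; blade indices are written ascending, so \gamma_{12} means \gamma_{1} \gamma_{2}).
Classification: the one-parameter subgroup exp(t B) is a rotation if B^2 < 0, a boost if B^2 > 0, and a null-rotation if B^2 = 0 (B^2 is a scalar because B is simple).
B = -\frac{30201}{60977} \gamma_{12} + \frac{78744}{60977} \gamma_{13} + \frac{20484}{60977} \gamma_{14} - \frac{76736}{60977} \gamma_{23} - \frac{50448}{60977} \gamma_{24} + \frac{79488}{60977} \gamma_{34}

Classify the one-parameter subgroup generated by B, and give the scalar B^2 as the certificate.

B^2 term by term: the squares give (-\frac{30201}{60977})^2*(\gamma_{12})^2 + (\frac{78744}{60977})^2*(\gamma_{13})^2 + (\frac{20484}{60977})^2*(\gamma_{14})^2 + (-\frac{76736}{60977})^2*(\gamma_{23})^2 + (-\frac{50448}{60977})^2*(\gamma_{24})^2 + (\frac{79488}{60977})^2*(\gamma_{34})^2 = \frac{912100401}{3718194529}*(-1) + \frac{6200617536}{3718194529}*(-1) + \frac{419594256}{3718194529}*(+1) + \frac{5888413696}{3718194529}*(-1) + \frac{2545000704}{3718194529}*(+1) + \frac{6318342144}{3718194529}*(+1) = -1 (each basis 2-blade squares to minus the product of its generators' squares); cross terms between blades sharing an index anticommute and cancel; the commuting (index-disjoint) pairs give grade-4 terms 2*c*c'*(blade product), which cancel blade by blade — \gamma_{1234}: -\frac{4801234176}{3718194529} + \frac{7944954624}{3718194529} - \frac{3143720448}{3718194529} = 0 — confirming B is simple. So B^2 = -1.
Answer: rotation, certificate B^2 = -1. The class reads off the invariant scalar -1 directly.


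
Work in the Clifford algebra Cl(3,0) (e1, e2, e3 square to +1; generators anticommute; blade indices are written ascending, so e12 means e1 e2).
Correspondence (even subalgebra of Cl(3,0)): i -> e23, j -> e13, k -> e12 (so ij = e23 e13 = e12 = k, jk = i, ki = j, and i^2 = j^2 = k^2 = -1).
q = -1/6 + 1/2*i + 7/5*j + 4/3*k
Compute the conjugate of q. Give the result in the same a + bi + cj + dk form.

In blades: q = -1/6 + 4/3*e12 + 7/5*e13 + 1/2*e23.
Quaternion conjugation is reversion on the even subalgebra: the scalar is fixed and every grade-2 blade flips sign, giving -1/6 - 4/3*e12 - 7/5*e13 - 1/2*e23; translating back:
Answer: -1/6 - 1/2*i - 7/5*j - 4/3*k


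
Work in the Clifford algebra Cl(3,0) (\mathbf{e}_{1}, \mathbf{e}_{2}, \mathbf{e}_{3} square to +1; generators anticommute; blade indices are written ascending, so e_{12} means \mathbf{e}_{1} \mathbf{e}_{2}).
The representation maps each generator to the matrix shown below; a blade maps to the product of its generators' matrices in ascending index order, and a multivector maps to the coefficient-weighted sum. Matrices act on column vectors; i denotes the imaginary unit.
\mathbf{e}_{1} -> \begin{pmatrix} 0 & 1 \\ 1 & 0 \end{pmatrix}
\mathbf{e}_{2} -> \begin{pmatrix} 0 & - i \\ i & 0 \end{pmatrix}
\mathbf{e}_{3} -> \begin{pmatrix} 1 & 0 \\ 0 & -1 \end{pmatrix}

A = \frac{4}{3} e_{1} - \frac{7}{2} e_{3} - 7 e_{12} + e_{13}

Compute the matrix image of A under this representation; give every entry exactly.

Bivector images (products of the table entries): rho(e_{12}) = rho(\mathbf{e}_{1})rho(\mathbf{e}_{2}) = \begin{pmatrix} i & 0 \\ 0 & - i \end{pmatrix}; rho(e_{13}) = rho(\mathbf{e}_{1})rho(\mathbf{e}_{3}) = \begin{pmatrix} 0 & -1 \\ 1 & 0 \end{pmatrix}.
M = (\frac{4}{3})*rho(e_{1}) + (-\frac{7}{2})*rho(e_{3}) + (-7)*rho(e_{12}) + (1)*rho(e_{13}), summed entrywise:
Answer: \begin{pmatrix} - \frac{7}{2} - 7 i & \frac{1}{3} \\ \frac{7}{3} & \frac{7}{2} + 7 i \end{pmatrix}


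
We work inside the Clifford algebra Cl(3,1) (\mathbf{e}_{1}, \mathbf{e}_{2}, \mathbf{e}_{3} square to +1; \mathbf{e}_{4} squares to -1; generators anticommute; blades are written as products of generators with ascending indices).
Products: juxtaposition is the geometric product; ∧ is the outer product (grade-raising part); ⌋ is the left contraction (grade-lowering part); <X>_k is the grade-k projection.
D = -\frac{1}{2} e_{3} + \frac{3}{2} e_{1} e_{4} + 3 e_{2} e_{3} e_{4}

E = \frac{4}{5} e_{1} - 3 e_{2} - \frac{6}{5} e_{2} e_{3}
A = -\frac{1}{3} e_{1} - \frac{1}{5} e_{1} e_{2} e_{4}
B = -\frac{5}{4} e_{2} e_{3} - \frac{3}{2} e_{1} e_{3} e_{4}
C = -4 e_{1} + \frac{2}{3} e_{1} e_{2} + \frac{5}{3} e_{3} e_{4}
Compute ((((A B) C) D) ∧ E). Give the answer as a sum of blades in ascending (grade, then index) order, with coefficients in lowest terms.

step 1: \frac{3}{10} e_{2} e_{3} + \frac{1}{2} e_{3} e_{4} + \frac{5}{12} e_{1} e_{2} e_{3} + \frac{1}{4} e_{1} e_{3} e_{4}
step 2: \frac{5}{6} + \frac{5}{12} e_{1} - \frac{5}{18} e_{3} - \frac{1}{5} e_{1} e_{3} - \frac{5}{3} e_{2} e_{3} + \frac{1}{2} e_{2} e_{4} - e_{3} e_{4} - \frac{6}{5} e_{1} e_{2} e_{3} + \frac{25}{36} e_{1} e_{2} e_{4} - 2 e_{1} e_{3} e_{4} + \frac{1}{6} e_{2} e_{3} e_{4} + \frac{1}{3} e_{1} e_{2} e_{3} e_{4}
step 3: \frac{23}{36} + \frac{11}{10} e_{1} - \frac{77}{24} e_{2} + \frac{13}{12} e_{3} + \frac{41}{8} e_{4} - \frac{123}{20} e_{1} e_{2} - \frac{19}{24} e_{1} e_{3} + \frac{77}{20} e_{1} e_{4} + \frac{1}{2} e_{2} e_{3} + \frac{11}{12} e_{2} e_{4} + \frac{3}{10} e_{3} e_{4} + \frac{1}{4} e_{1} e_{2} e_{3} + \frac{23}{30} e_{1} e_{2} e_{4} + \frac{5}{12} e_{1} e_{3} e_{4} + \frac{19}{20} e_{2} e_{3} e_{4} - \frac{65}{72} e_{1} e_{2} e_{3} e_{4}
step 4: \frac{23}{45} e_{1} - \frac{23}{12} e_{2} - \frac{11}{15} e_{1} e_{2} - \frac{13}{15} e_{1} e_{3} - \frac{41}{10} e_{1} e_{4} + \frac{149}{60} e_{2} e_{3} + \frac{123}{8} e_{2} e_{4} - \frac{659}{200} e_{1} e_{2} e_{3} + \frac{737}{60} e_{1} e_{2} e_{4} + \frac{6}{25} e_{1} e_{3} e_{4} - \frac{141}{20} e_{2} e_{3} e_{4} - \frac{663}{100} e_{1} e_{2} e_{3} e_{4}
Answer: \frac{23}{45} e_{1} - \frac{23}{12} e_{2} - \frac{11}{15} e_{1} e_{2} - \frac{13}{15} e_{1} e_{3} - \frac{41}{10} e_{1} e_{4} + \frac{149}{60} e_{2} e_{3} + \frac{123}{8} e_{2} e_{4} - \frac{659}{200} e_{1} e_{2} e_{3} + \frac{737}{60} e_{1} e_{2} e_{4} + \frac{6}{25} e_{1} e_{3} e_{4} - \frac{141}{20} e_{2} e_{3} e_{4} - \frac{663}{100} e_{1} e_{2} e_{3} e_{4}


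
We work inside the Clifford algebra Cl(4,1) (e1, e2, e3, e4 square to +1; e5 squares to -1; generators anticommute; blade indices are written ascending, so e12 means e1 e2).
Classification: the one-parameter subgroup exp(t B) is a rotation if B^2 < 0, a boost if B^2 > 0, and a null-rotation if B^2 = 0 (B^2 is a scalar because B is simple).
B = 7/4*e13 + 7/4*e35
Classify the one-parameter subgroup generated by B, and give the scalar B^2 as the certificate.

B^2 term by term: the squares give (7/4)^2*(e13)^2 + (7/4)^2*(e35)^2 = 49/16*(-1) + 49/16*(+1) = 0 (each basis 2-blade squares to minus the product of its generators' squares); cross terms between blades sharing an index anticommute and cancel. So B^2 = 0.
Answer: null-rotation, certificate B^2 = 0. No conjugation can change B^2 = 0; the sign gives the class.
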